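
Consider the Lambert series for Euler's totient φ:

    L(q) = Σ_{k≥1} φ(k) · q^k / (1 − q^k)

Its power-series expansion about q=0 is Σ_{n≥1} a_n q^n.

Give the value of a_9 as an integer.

[q^9] φ(1)=1,φ(3)=2,φ(9)=6 ⇒ 9

a_9 = 9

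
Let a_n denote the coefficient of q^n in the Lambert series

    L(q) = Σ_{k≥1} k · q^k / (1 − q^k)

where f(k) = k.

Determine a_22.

a_22 = 36

q^22  k|22↦f(k): 22:22 11:11 2:2 1:1  a_22=36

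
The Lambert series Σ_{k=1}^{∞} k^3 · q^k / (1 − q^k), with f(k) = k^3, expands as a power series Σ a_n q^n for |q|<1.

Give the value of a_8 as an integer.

a_8 = 585

n=8: 1·8 2·4 4·2 8·1  f→[1+8+64+512]=585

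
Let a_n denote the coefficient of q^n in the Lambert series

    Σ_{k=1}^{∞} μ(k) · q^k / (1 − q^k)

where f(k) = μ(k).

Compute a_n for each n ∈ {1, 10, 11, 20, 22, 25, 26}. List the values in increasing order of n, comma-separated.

q^1  k|1↦μ(k): 1:1  a_1=1
[q^10] μ(1)=1,μ(2)=-1,μ(5)=-1,μ(10)=1 ⇒ 0
q^11  k|11↦μ(k): 1:1 11:-1  a_11=0
[q^20] μ(20)=0,μ(10)=1,μ(5)=-1,μ(4)=0,μ(2)=-1,μ(1)=1 ⇒ 0
[q^22] μ(22)=1,μ(11)=-1,μ(2)=-1,μ(1)=1 ⇒ 0
n=25: 1·25 5·5 25·1  μ→[1+(-1)+0]=0
d|26:{1,2,13,26}  Σμ=1+(-1)+(-1)+1=0

1, 0, 0, 0, 0, 0, 0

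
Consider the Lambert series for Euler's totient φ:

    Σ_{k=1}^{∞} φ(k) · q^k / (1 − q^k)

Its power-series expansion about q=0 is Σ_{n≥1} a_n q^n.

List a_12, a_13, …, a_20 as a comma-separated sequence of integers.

n=12: 12·1 6·2 4·3 3·4 2·6 1·12  φ→[4+2+2+2+1+1]=12
[q^13] φ(1)=1,φ(13)=12 ⇒ 13
n=14: 14·1 7·2 2·7 1·14  φ→[6+6+1+1]=14
d|15:{1,3,5,15}  Σφ=1+2+4+8=15
q^16  k|16↦φ(k): 16:8 8:4 4:2 2:1 1:1  a_16=16
d|17:{1,17}  Σφ=1+16=17
[q^18] φ(1)=1,φ(2)=1,φ(3)=2,φ(6)=2,φ(9)=6,φ(18)=6 ⇒ 18
q^19  k|19↦φ(k): 19:18 1:1  a_19=19
[q^20] φ(20)=8,φ(10)=4,φ(5)=4,φ(4)=2,φ(2)=1,φ(1)=1 ⇒ 20

12, 13, 14, 15, 16, 17, 18, 19, 20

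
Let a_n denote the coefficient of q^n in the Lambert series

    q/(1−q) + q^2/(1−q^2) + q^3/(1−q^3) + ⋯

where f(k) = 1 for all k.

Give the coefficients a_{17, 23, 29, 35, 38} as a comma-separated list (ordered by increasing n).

2, 2, 2, 4, 4

d|17:{17,1}  Σf=1+1=2
d|23:{23,1}  Σf=1+1=2
q^29  k|29↦f(k): 29:1 1:1  a_29=2
[q^35] f(35)=1,f(7)=1,f(5)=1,f(1)=1 ⇒ 4
n=38: 1·38 2·19 19·2 38·1  f→[1+1+1+1]=4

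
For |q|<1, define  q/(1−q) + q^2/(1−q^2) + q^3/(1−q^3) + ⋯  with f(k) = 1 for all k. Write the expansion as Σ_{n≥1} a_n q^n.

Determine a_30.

[q^30] f(30)=1,f(15)=1,f(10)=1,f(6)=1,f(5)=1,f(3)=1,f(2)=1,f(1)=1 ⇒ 8

a_30 = 8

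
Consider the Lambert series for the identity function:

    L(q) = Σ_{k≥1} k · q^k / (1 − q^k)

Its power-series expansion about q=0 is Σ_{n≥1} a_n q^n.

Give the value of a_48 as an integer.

a_48 = 124

n=48: 48·1 24·2 16·3 12·4 8·6 6·8 4·12 3·16 2·24 1·48  f→[48+24+16+12+8+6+4+3+2+1]=124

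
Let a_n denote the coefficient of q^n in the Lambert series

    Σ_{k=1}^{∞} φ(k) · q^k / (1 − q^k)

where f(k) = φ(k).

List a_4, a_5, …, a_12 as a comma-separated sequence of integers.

q^4  k|4↦φ(k): 4:2 2:1 1:1  a_4=4
d|5:{5,1}  Σφ=4+1=5
n=6: 6·1 3·2 2·3 1·6  φ→[2+2+1+1]=6
[q^7] φ(1)=1,φ(7)=6 ⇒ 7
q^8  k|8↦φ(k): 8:4 4:2 2:1 1:1  a_8=8
q^9  k|9↦φ(k): 1:1 3:2 9:6  a_9=9
[q^10] φ(10)=4,φ(5)=4,φ(2)=1,φ(1)=1 ⇒ 10
n=11: 1·11 11·1  φ→[1+10]=11
d|12:{12,6,4,3,2,1}  Σφ=4+2+2+2+1+1=12

4, 5, 6, 7, 8, 9, 10, 11, 12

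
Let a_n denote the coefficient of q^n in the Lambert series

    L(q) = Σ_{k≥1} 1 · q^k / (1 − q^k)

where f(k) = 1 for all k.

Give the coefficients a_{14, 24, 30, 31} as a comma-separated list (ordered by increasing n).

4, 8, 8, 2

[q^14] f(14)=1,f(7)=1,f(2)=1,f(1)=1 ⇒ 4
n=24: 1·24 2·12 3·8 4·6 6·4 8·3 12·2 24·1  f→[1+1+1+1+1+1+1+1]=8
n=30: 30·1 15·2 10·3 6·5 5·6 3·10 2·15 1·30  f→[1+1+1+1+1+1+1+1]=8
q^31  k|31↦f(k): 31:1 1:1  a_31=2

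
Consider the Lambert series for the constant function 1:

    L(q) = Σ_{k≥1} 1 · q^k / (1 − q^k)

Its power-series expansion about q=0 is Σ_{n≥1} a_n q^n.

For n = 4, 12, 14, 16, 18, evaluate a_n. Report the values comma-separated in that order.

3, 6, 4, 5, 6

q^4  k|4↦f(k): 1:1 2:1 4:1  a_4=3
d|12:{12,6,4,3,2,1}  Σf=1+1+1+1+1+1=6
[q^14] f(1)=1,f(2)=1,f(7)=1,f(14)=1 ⇒ 4
n=16: 16·1 8·2 4·4 2·8 1·16  f→[1+1+1+1+1]=5
n=18: 18·1 9·2 6·3 3·6 2·9 1·18  f→[1+1+1+1+1+1]=6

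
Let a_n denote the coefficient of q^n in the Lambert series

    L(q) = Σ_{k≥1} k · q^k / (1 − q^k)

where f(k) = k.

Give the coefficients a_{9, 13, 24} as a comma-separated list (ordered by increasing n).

n=9: 9·1 3·3 1·9  f→[9+3+1]=13
d|13:{1,13}  Σf=1+13=14
d|24:{24,12,8,6,4,3,2,1}  Σf=24+12+8+6+4+3+2+1=60

13, 14, 60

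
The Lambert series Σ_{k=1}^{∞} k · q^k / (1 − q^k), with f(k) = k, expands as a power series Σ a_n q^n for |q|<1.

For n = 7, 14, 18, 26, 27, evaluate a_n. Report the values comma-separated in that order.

n=7: 1·7 7·1  f→[1+7]=8
[q^14] f(1)=1,f(2)=2,f(7)=7,f(14)=14 ⇒ 24
q^18  k|18↦f(k): 1:1 2:2 3:3 6:6 9:9 18:18  a_18=39
[q^26] f(1)=1,f(2)=2,f(13)=13,f(26)=26 ⇒ 42
n=27: 27·1 9·3 3·9 1·27  f→[27+9+3+1]=40

8, 24, 39, 42, 40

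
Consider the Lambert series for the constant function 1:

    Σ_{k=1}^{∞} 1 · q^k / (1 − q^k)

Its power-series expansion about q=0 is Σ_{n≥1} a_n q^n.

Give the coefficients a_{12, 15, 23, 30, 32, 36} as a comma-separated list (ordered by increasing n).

6, 4, 2, 8, 6, 9

d|12:{1,2,3,4,6,12}  Σf=1+1+1+1+1+1=6
n=15: 15·1 5·3 3·5 1·15  f→[1+1+1+1]=4
n=23: 23·1 1·23  f→[1+1]=2
d|30:{1,2,3,5,6,10,15,30}  Σf=1+1+1+1+1+1+1+1=8
d|32:{1,2,4,8,16,32}  Σf=1+1+1+1+1+1=6
d|36:{1,2,3,4,6,9,12,18,36}  Σf=1+1+1+1+1+1+1+1+1=9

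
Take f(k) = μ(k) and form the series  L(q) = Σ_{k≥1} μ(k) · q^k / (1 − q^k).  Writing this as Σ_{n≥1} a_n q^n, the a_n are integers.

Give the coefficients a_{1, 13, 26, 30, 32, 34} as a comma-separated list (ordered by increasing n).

d|1:{1}  Σμ=1=1
q^13  k|13↦μ(k): 13:-1 1:1  a_13=0
n=26: 1·26 2·13 13·2 26·1  μ→[1+(-1)+(-1)+1]=0
q^30  k|30↦μ(k): 30:-1 15:1 10:1 6:1 5:-1 3:-1 2:-1 1:1  a_30=0
q^32  k|32↦μ(k): 32:0 16:0 8:0 4:0 2:-1 1:1  a_32=0
d|34:{34,17,2,1}  Σμ=1+(-1)+(-1)+1=0

1, 0, 0, 0, 0, 0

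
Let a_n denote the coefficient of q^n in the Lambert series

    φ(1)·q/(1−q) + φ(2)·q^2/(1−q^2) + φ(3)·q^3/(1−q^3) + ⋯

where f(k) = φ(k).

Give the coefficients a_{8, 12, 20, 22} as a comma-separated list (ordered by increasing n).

n=8: 1·8 2·4 4·2 8·1  φ→[1+1+2+4]=8
q^12  k|12↦φ(k): 12:4 6:2 4:2 3:2 2:1 1:1  a_12=12
n=20: 1·20 2·10 4·5 5·4 10·2 20·1  φ→[1+1+2+4+4+8]=20
q^22  k|22↦φ(k): 22:10 11:10 2:1 1:1  a_22=22

8, 12, 20, 22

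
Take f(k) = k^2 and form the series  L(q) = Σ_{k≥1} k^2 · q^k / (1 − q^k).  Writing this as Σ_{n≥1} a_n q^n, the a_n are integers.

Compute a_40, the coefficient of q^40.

a_40 = 2210

d|40:{1,2,4,5,8,10,20,40}  Σf=1+4+16+25+64+100+400+1600=2210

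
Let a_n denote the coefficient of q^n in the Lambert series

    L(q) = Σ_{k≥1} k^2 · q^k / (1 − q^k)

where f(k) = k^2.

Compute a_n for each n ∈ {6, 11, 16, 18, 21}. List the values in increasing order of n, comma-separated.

n=6: 1·6 2·3 3·2 6·1  f→[1+4+9+36]=50
n=11: 11·1 1·11  f→[121+1]=122
q^16  k|16↦f(k): 16:256 8:64 4:16 2:4 1:1  a_16=341
[q^18] f(18)=324,f(9)=81,f(6)=36,f(3)=9,f(2)=4,f(1)=1 ⇒ 455
q^21  k|21↦f(k): 1:1 3:9 7:49 21:441  a_21=500

50, 122, 341, 455, 500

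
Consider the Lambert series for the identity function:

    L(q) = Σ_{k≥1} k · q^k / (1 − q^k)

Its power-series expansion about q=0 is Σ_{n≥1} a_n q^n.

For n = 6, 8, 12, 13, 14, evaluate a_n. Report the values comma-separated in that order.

12, 15, 28, 14, 24

d|6:{1,2,3,6}  Σf=1+2+3+6=12
q^8  k|8↦f(k): 1:1 2:2 4:4 8:8  a_8=15
n=12: 12·1 6·2 4·3 3·4 2·6 1·12  f→[12+6+4+3+2+1]=28
n=13: 1·13 13·1  f→[1+13]=14
q^14  k|14↦f(k): 14:14 7:7 2:2 1:1  a_14=24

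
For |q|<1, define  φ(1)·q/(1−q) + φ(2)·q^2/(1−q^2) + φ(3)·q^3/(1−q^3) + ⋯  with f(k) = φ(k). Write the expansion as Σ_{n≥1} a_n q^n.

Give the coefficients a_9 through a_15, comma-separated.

n=9: 9·1 3·3 1·9  φ→[6+2+1]=9
d|10:{10,5,2,1}  Σφ=4+4+1+1=10
d|11:{1,11}  Σφ=1+10=11
q^12  k|12↦φ(k): 1:1 2:1 3:2 4:2 6:2 12:4  a_12=12
n=13: 1·13 13·1  φ→[1+12]=13
d|14:{1,2,7,14}  Σφ=1+1+6+6=14
n=15: 15·1 5·3 3·5 1·15  φ→[8+4+2+1]=15

9, 10, 11, 12, 13, 14, 15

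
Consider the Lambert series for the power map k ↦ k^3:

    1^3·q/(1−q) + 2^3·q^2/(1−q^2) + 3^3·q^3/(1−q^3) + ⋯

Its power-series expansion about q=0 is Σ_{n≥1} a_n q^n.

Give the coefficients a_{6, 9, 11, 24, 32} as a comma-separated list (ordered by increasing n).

252, 757, 1332, 16380, 37449

q^6  k|6↦f(k): 6:216 3:27 2:8 1:1  a_6=252
d|9:{1,3,9}  Σf=1+27+729=757
[q^11] f(11)=1331,f(1)=1 ⇒ 1332
[q^24] f(24)=13824,f(12)=1728,f(8)=512,f(6)=216,f(4)=64,f(3)=27,f(2)=8,f(1)=1 ⇒ 16380
[q^32] f(1)=1,f(2)=8,f(4)=64,f(8)=512,f(16)=4096,f(32)=32768 ⇒ 37449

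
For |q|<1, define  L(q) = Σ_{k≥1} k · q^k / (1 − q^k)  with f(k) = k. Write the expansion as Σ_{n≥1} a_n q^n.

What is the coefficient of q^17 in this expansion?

n=17: 17·1 1·17  f→[17+1]=18

a_17 = 18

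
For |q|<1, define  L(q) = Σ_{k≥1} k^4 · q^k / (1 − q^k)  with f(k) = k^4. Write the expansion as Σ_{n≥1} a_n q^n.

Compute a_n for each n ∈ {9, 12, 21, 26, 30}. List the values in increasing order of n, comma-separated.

q^9  k|9↦f(k): 9:6561 3:81 1:1  a_9=6643
d|12:{12,6,4,3,2,1}  Σf=20736+1296+256+81+16+1=22386
n=21: 1·21 3·7 7·3 21·1  f→[1+81+2401+194481]=196964
q^26  k|26↦f(k): 1:1 2:16 13:28561 26:456976  a_26=485554
n=30: 1·30 2·15 3·10 5·6 6·5 10·3 15·2 30·1  f→[1+16+81+625+1296+10000+50625+810000]=872644

6643, 22386, 196964, 485554, 872644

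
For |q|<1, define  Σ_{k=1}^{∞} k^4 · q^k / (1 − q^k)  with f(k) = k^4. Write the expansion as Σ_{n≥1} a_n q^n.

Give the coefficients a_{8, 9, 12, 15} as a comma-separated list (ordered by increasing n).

[q^8] f(8)=4096,f(4)=256,f(2)=16,f(1)=1 ⇒ 4369
[q^9] f(9)=6561,f(3)=81,f(1)=1 ⇒ 6643
q^12  k|12↦f(k): 12:20736 6:1296 4:256 3:81 2:16 1:1  a_12=22386
n=15: 15·1 5·3 3·5 1·15  f→[50625+625+81+1]=51332

4369, 6643, 22386, 51332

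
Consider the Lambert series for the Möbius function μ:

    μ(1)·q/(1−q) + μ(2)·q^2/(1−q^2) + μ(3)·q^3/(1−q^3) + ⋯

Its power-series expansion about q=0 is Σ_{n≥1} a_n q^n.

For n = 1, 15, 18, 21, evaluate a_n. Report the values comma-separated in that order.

1, 0, 0, 0

d|1:{1}  Σμ=1=1
n=15: 1·15 3·5 5·3 15·1  μ→[1+(-1)+(-1)+1]=0
n=18: 1·18 2·9 3·6 6·3 9·2 18·1  μ→[1+(-1)+(-1)+1+0+0]=0
n=21: 1·21 3·7 7·3 21·1  μ→[1+(-1)+(-1)+1]=0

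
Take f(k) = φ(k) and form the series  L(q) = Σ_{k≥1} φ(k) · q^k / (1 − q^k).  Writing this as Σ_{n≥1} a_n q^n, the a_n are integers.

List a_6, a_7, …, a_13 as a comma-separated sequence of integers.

[q^6] φ(6)=2,φ(3)=2,φ(2)=1,φ(1)=1 ⇒ 6
[q^7] φ(7)=6,φ(1)=1 ⇒ 7
d|8:{8,4,2,1}  Σφ=4+2+1+1=8
[q^9] φ(1)=1,φ(3)=2,φ(9)=6 ⇒ 9
d|10:{1,2,5,10}  Σφ=1+1+4+4=10
q^11  k|11↦φ(k): 1:1 11:10  a_11=11
[q^12] φ(1)=1,φ(2)=1,φ(3)=2,φ(4)=2,φ(6)=2,φ(12)=4 ⇒ 12
n=13: 13·1 1·13  φ→[12+1]=13

6, 7, 8, 9, 10, 11, 12, 13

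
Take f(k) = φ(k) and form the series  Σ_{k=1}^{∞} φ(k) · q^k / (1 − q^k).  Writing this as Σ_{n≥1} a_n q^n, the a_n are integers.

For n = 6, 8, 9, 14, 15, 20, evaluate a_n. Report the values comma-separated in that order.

q^6  k|6↦φ(k): 6:2 3:2 2:1 1:1  a_6=6
d|8:{8,4,2,1}  Σφ=4+2+1+1=8
n=9: 9·1 3·3 1·9  φ→[6+2+1]=9
n=14: 1·14 2·7 7·2 14·1  φ→[1+1+6+6]=14
n=15: 1·15 3·5 5·3 15·1  φ→[1+2+4+8]=15
d|20:{20,10,5,4,2,1}  Σφ=8+4+4+2+1+1=20

6, 8, 9, 14, 15, 20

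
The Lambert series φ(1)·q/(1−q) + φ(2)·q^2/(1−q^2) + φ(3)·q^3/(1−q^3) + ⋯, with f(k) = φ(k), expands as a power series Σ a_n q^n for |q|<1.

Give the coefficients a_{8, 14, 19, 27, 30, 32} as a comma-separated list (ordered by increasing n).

d|8:{8,4,2,1}  Σφ=4+2+1+1=8
[q^14] φ(14)=6,φ(7)=6,φ(2)=1,φ(1)=1 ⇒ 14
[q^19] φ(1)=1,φ(19)=18 ⇒ 19
n=27: 1·27 3·9 9·3 27·1  φ→[1+2+6+18]=27
[q^30] φ(1)=1,φ(2)=1,φ(3)=2,φ(5)=4,φ(6)=2,φ(10)=4,φ(15)=8,φ(30)=8 ⇒ 30
d|32:{32,16,8,4,2,1}  Σφ=16+8+4+2+1+1=32

8, 14, 19, 27, 30, 32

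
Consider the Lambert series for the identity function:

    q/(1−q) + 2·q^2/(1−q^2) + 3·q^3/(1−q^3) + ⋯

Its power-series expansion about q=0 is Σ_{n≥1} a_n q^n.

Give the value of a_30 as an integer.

[q^30] f(30)=30,f(15)=15,f(10)=10,f(6)=6,f(5)=5,f(3)=3,f(2)=2,f(1)=1 ⇒ 72

a_30 = 72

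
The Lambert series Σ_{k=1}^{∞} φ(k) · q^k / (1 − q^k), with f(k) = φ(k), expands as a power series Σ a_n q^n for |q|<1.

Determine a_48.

q^48  k|48↦φ(k): 48:16 24:8 16:8 12:4 8:4 6:2 4:2 3:2 2:1 1:1  a_48=48

a_48 = 48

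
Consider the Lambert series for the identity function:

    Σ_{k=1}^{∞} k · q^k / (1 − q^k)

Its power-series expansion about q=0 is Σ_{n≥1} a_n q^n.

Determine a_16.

a_16 = 31

[q^16] f(16)=16,f(8)=8,f(4)=4,f(2)=2,f(1)=1 ⇒ 31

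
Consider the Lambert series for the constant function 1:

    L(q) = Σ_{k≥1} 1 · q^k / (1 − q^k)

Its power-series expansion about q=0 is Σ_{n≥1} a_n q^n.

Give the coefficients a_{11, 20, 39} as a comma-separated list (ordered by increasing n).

2, 6, 4

d|11:{1,11}  Σf=1+1=2
[q^20] f(1)=1,f(2)=1,f(4)=1,f(5)=1,f(10)=1,f(20)=1 ⇒ 6
q^39  k|39↦f(k): 1:1 3:1 13:1 39:1  a_39=4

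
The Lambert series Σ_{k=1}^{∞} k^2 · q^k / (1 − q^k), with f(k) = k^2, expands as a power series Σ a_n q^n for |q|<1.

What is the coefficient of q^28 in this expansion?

d|28:{28,14,7,4,2,1}  Σf=784+196+49+16+4+1=1050

a_28 = 1050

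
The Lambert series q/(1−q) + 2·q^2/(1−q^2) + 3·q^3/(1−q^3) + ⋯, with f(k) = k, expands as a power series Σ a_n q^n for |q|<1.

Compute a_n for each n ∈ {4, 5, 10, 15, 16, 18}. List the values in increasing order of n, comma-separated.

7, 6, 18, 24, 31, 39

q^4  k|4↦f(k): 1:1 2:2 4:4  a_4=7
q^5  k|5↦f(k): 1:1 5:5  a_5=6
q^10  k|10↦f(k): 10:10 5:5 2:2 1:1  a_10=18
[q^15] f(15)=15,f(5)=5,f(3)=3,f(1)=1 ⇒ 24
n=16: 16·1 8·2 4·4 2·8 1·16  f→[16+8+4+2+1]=31
q^18  k|18↦f(k): 18:18 9:9 6:6 3:3 2:2 1:1  a_18=39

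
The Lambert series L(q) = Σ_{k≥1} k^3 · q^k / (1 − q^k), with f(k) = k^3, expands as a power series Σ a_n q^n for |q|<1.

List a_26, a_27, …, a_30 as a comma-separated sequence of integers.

[q^26] f(26)=17576,f(13)=2197,f(2)=8,f(1)=1 ⇒ 19782
q^27  k|27↦f(k): 1:1 3:27 9:729 27:19683  a_27=20440
[q^28] f(1)=1,f(2)=8,f(4)=64,f(7)=343,f(14)=2744,f(28)=21952 ⇒ 25112
n=29: 29·1 1·29  f→[24389+1]=24390
q^30  k|30↦f(k): 30:27000 15:3375 10:1000 6:216 5:125 3:27 2:8 1:1  a_30=31752

19782, 20440, 25112, 24390, 31752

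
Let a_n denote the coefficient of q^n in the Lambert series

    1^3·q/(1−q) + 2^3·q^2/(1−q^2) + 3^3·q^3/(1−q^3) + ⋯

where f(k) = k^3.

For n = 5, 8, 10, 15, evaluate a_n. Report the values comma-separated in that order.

q^5  k|5↦f(k): 1:1 5:125  a_5=126
q^8  k|8↦f(k): 1:1 2:8 4:64 8:512  a_8=585
q^10  k|10↦f(k): 1:1 2:8 5:125 10:1000  a_10=1134
n=15: 15·1 5·3 3·5 1·15  f→[3375+125+27+1]=3528

126, 585, 1134, 3528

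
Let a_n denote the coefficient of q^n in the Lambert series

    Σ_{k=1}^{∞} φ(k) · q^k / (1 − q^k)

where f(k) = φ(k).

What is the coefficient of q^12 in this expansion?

q^12  k|12↦φ(k): 12:4 6:2 4:2 3:2 2:1 1:1  a_12=12

a_12 = 12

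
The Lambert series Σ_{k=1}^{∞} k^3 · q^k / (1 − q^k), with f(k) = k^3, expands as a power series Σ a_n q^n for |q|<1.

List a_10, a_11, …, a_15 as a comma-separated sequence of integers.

1134, 1332, 2044, 2198, 3096, 3528

q^10  k|10↦f(k): 1:1 2:8 5:125 10:1000  a_10=1134
n=11: 1·11 11·1  f→[1+1331]=1332
q^12  k|12↦f(k): 12:1728 6:216 4:64 3:27 2:8 1:1  a_12=2044
d|13:{13,1}  Σf=2197+1=2198
q^14  k|14↦f(k): 14:2744 7:343 2:8 1:1  a_14=3096
q^15  k|15↦f(k): 1:1 3:27 5:125 15:3375  a_15=3528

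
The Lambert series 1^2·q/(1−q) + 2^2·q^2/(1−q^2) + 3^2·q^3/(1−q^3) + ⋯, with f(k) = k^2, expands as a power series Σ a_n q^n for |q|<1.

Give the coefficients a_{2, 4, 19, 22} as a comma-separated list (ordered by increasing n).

q^2  k|2↦f(k): 2:4 1:1  a_2=5
d|4:{1,2,4}  Σf=1+4+16=21
n=19: 19·1 1·19  f→[361+1]=362
q^22  k|22↦f(k): 1:1 2:4 11:121 22:484  a_22=610

5, 21, 362, 610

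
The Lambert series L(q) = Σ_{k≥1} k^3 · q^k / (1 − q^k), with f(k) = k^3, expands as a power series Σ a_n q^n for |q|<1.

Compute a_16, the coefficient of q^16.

n=16: 1·16 2·8 4·4 8·2 16·1  f→[1+8+64+512+4096]=4681

a_16 = 4681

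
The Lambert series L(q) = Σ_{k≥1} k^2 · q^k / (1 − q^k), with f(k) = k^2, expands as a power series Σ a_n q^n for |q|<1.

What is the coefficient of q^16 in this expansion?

n=16: 16·1 8·2 4·4 2·8 1·16  f→[256+64+16+4+1]=341

a_16 = 341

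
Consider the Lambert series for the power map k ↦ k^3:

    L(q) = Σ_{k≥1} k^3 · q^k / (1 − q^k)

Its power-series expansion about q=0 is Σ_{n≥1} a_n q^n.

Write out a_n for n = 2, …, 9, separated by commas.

d|2:{1,2}  Σf=1+8=9
[q^3] f(1)=1,f(3)=27 ⇒ 28
q^4  k|4↦f(k): 4:64 2:8 1:1  a_4=73
[q^5] f(1)=1,f(5)=125 ⇒ 126
d|6:{6,3,2,1}  Σf=216+27+8+1=252
q^7  k|7↦f(k): 7:343 1:1  a_7=344
n=8: 1·8 2·4 4·2 8·1  f→[1+8+64+512]=585
[q^9] f(1)=1,f(3)=27,f(9)=729 ⇒ 757

9, 28, 73, 126, 252, 344, 585, 757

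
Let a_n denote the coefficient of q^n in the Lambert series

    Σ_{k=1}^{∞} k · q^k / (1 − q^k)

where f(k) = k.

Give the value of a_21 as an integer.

a_21 = 32

q^21  k|21↦f(k): 21:21 7:7 3:3 1:1  a_21=32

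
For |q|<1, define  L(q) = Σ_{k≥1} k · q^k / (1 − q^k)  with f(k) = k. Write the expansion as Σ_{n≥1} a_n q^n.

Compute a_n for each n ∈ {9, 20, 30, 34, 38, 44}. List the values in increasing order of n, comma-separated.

[q^9] f(1)=1,f(3)=3,f(9)=9 ⇒ 13
n=20: 1·20 2·10 4·5 5·4 10·2 20·1  f→[1+2+4+5+10+20]=42
q^30  k|30↦f(k): 1:1 2:2 3:3 5:5 6:6 10:10 15:15 30:30  a_30=72
d|34:{34,17,2,1}  Σf=34+17+2+1=54
d|38:{1,2,19,38}  Σf=1+2+19+38=60
n=44: 1·44 2·22 4·11 11·4 22·2 44·1  f→[1+2+4+11+22+44]=84

13, 42, 72, 54, 60, 84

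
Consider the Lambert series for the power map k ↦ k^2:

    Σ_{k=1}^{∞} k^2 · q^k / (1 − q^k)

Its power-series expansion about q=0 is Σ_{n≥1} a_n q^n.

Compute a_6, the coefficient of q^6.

[q^6] f(1)=1,f(2)=4,f(3)=9,f(6)=36 ⇒ 50

a_6 = 50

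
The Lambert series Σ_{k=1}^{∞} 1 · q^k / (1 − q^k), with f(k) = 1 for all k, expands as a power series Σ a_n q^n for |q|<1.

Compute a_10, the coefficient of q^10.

a_10 = 4

q^10  k|10↦f(k): 1:1 2:1 5:1 10:1  a_10=4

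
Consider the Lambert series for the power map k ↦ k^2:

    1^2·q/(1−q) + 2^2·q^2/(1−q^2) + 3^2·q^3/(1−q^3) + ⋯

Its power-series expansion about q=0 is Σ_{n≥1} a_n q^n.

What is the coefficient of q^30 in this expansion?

a_30 = 1300

d|30:{1,2,3,5,6,10,15,30}  Σf=1+4+9+25+36+100+225+900=1300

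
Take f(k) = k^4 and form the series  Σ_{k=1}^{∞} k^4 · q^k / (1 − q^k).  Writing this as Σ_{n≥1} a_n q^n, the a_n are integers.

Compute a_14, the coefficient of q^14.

d|14:{14,7,2,1}  Σf=38416+2401+16+1=40834

a_14 = 40834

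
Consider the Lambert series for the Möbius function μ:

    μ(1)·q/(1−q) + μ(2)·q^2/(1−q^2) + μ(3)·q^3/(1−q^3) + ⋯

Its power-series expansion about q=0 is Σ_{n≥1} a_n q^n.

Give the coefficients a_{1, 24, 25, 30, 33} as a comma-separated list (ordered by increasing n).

1, 0, 0, 0, 0

q^1  k|1↦μ(k): 1:1  a_1=1
d|24:{1,2,3,4,6,8,12,24}  Σμ=1+(-1)+(-1)+0+1+0+0+0=0
[q^25] μ(1)=1,μ(5)=-1,μ(25)=0 ⇒ 0
[q^30] μ(30)=-1,μ(15)=1,μ(10)=1,μ(6)=1,μ(5)=-1,μ(3)=-1,μ(2)=-1,μ(1)=1 ⇒ 0
n=33: 33·1 11·3 3·11 1·33  μ→[1+(-1)+(-1)+1]=0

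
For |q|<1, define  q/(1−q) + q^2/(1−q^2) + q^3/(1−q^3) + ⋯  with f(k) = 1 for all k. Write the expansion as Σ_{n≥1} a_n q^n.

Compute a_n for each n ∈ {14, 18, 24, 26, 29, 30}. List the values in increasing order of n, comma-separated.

4, 6, 8, 4, 2, 8

d|14:{1,2,7,14}  Σf=1+1+1+1=4
[q^18] f(18)=1,f(9)=1,f(6)=1,f(3)=1,f(2)=1,f(1)=1 ⇒ 6
[q^24] f(24)=1,f(12)=1,f(8)=1,f(6)=1,f(4)=1,f(3)=1,f(2)=1,f(1)=1 ⇒ 8
d|26:{26,13,2,1}  Σf=1+1+1+1=4
n=29: 29·1 1·29  f→[1+1]=2
q^30  k|30↦f(k): 30:1 15:1 10:1 6:1 5:1 3:1 2:1 1:1  a_30=8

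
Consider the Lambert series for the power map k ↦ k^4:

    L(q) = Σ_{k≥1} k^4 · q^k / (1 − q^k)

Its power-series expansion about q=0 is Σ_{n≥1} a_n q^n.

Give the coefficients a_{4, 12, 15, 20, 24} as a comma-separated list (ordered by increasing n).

n=4: 4·1 2·2 1·4  f→[256+16+1]=273
q^12  k|12↦f(k): 12:20736 6:1296 4:256 3:81 2:16 1:1  a_12=22386
n=15: 15·1 5·3 3·5 1·15  f→[50625+625+81+1]=51332
q^20  k|20↦f(k): 20:160000 10:10000 5:625 4:256 2:16 1:1  a_20=170898
[q^24] f(24)=331776,f(12)=20736,f(8)=4096,f(6)=1296,f(4)=256,f(3)=81,f(2)=16,f(1)=1 ⇒ 358258

273, 22386, 51332, 170898, 358258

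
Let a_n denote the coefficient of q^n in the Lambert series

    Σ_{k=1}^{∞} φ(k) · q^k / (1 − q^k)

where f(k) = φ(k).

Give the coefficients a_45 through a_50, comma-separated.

d|45:{45,15,9,5,3,1}  Σφ=24+8+6+4+2+1=45
n=46: 46·1 23·2 2·23 1·46  φ→[22+22+1+1]=46
q^47  k|47↦φ(k): 1:1 47:46  a_47=47
q^48  k|48↦φ(k): 48:16 24:8 16:8 12:4 8:4 6:2 4:2 3:2 2:1 1:1  a_48=48
q^49  k|49↦φ(k): 49:42 7:6 1:1  a_49=49
q^50  k|50↦φ(k): 1:1 2:1 5:4 10:4 25:20 50:20  a_50=50

45, 46, 47, 48, 49, 50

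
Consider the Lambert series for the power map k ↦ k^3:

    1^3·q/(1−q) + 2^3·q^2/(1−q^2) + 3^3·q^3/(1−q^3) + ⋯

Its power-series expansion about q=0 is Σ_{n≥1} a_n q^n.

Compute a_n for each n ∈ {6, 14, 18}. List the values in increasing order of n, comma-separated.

252, 3096, 6813

q^6  k|6↦f(k): 1:1 2:8 3:27 6:216  a_6=252
n=14: 1·14 2·7 7·2 14·1  f→[1+8+343+2744]=3096
[q^18] f(1)=1,f(2)=8,f(3)=27,f(6)=216,f(9)=729,f(18)=5832 ⇒ 6813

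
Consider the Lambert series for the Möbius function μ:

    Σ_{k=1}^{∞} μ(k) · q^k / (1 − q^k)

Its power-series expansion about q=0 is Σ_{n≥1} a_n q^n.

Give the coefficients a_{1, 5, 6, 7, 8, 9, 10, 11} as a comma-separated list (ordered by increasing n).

d|1:{1}  Σμ=1=1
[q^5] μ(5)=-1,μ(1)=1 ⇒ 0
q^6  k|6↦μ(k): 6:1 3:-1 2:-1 1:1  a_6=0
n=7: 1·7 7·1  μ→[1+(-1)]=0
n=8: 8·1 4·2 2·4 1·8  μ→[0+0+(-1)+1]=0
[q^9] μ(1)=1,μ(3)=-1,μ(9)=0 ⇒ 0
d|10:{1,2,5,10}  Σμ=1+(-1)+(-1)+1=0
d|11:{1,11}  Σμ=1+(-1)=0

1, 0, 0, 0, 0, 0, 0, 0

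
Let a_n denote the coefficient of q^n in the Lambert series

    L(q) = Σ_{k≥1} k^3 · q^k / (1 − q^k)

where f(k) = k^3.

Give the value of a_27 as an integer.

q^27  k|27↦f(k): 27:19683 9:729 3:27 1:1  a_27=20440

a_27 = 20440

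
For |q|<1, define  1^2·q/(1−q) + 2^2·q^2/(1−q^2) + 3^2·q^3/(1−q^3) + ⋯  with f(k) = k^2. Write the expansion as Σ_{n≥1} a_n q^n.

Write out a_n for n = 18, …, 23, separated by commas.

455, 362, 546, 500, 610, 530

[q^18] f(1)=1,f(2)=4,f(3)=9,f(6)=36,f(9)=81,f(18)=324 ⇒ 455
q^19  k|19↦f(k): 19:361 1:1  a_19=362
n=20: 20·1 10·2 5·4 4·5 2·10 1·20  f→[400+100+25+16+4+1]=546
d|21:{1,3,7,21}  Σf=1+9+49+441=500
q^22  k|22↦f(k): 1:1 2:4 11:121 22:484  a_22=610
d|23:{1,23}  Σf=1+529=530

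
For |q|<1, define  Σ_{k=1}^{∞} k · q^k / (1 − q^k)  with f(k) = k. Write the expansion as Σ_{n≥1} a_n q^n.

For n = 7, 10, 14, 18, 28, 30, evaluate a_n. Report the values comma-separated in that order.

8, 18, 24, 39, 56, 72

n=7: 7·1 1·7  f→[7+1]=8
d|10:{1,2,5,10}  Σf=1+2+5+10=18
q^14  k|14↦f(k): 1:1 2:2 7:7 14:14  a_14=24
q^18  k|18↦f(k): 18:18 9:9 6:6 3:3 2:2 1:1  a_18=39
n=28: 1·28 2·14 4·7 7·4 14·2 28·1  f→[1+2+4+7+14+28]=56
q^30  k|30↦f(k): 1:1 2:2 3:3 5:5 6:6 10:10 15:15 30:30  a_30=72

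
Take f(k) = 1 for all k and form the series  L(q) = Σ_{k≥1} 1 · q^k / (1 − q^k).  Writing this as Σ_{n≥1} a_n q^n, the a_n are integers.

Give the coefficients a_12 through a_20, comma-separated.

d|12:{12,6,4,3,2,1}  Σf=1+1+1+1+1+1=6
q^13  k|13↦f(k): 1:1 13:1  a_13=2
d|14:{1,2,7,14}  Σf=1+1+1+1=4
q^15  k|15↦f(k): 15:1 5:1 3:1 1:1  a_15=4
q^16  k|16↦f(k): 16:1 8:1 4:1 2:1 1:1  a_16=5
[q^17] f(1)=1,f(17)=1 ⇒ 2
q^18  k|18↦f(k): 18:1 9:1 6:1 3:1 2:1 1:1  a_18=6
n=19: 19·1 1·19  f→[1+1]=2
d|20:{1,2,4,5,10,20}  Σf=1+1+1+1+1+1=6

6, 2, 4, 4, 5, 2, 6, 2, 6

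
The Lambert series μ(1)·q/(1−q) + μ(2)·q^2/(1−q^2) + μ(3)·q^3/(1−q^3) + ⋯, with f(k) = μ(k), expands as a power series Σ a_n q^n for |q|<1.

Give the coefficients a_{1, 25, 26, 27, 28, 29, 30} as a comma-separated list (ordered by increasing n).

[q^1] μ(1)=1 ⇒ 1
d|25:{1,5,25}  Σμ=1+(-1)+0=0
n=26: 1·26 2·13 13·2 26·1  μ→[1+(-1)+(-1)+1]=0
[q^27] μ(1)=1,μ(3)=-1,μ(9)=0,μ(27)=0 ⇒ 0
[q^28] μ(28)=0,μ(14)=1,μ(7)=-1,μ(4)=0,μ(2)=-1,μ(1)=1 ⇒ 0
n=29: 29·1 1·29  μ→[(-1)+1]=0
q^30  k|30↦μ(k): 30:-1 15:1 10:1 6:1 5:-1 3:-1 2:-1 1:1  a_30=0

1, 0, 0, 0, 0, 0, 0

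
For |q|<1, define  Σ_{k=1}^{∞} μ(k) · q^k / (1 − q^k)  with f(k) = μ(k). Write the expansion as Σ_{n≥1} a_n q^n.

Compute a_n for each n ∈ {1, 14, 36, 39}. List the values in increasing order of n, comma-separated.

[q^1] μ(1)=1 ⇒ 1
d|14:{14,7,2,1}  Σμ=1+(-1)+(-1)+1=0
d|36:{1,2,3,4,6,9,12,18,36}  Σμ=1+(-1)+(-1)+0+1+0+0+0+0=0
d|39:{39,13,3,1}  Σμ=1+(-1)+(-1)+1=0

1, 0, 0, 0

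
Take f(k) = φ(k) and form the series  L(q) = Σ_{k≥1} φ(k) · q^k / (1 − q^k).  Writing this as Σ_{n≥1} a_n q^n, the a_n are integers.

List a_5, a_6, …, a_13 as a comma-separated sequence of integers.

n=5: 5·1 1·5  φ→[4+1]=5
n=6: 1·6 2·3 3·2 6·1  φ→[1+1+2+2]=6
d|7:{1,7}  Σφ=1+6=7
q^8  k|8↦φ(k): 1:1 2:1 4:2 8:4  a_8=8
d|9:{1,3,9}  Σφ=1+2+6=9
[q^10] φ(10)=4,φ(5)=4,φ(2)=1,φ(1)=1 ⇒ 10
d|11:{11,1}  Σφ=10+1=11
d|12:{1,2,3,4,6,12}  Σφ=1+1+2+2+2+4=12
n=13: 13·1 1·13  φ→[12+1]=13

5, 6, 7, 8, 9, 10, 11, 12, 13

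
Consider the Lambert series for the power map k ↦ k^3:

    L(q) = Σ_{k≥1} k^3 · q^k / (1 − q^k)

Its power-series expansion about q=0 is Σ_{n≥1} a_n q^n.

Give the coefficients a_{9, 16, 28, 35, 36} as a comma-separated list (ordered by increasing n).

757, 4681, 25112, 43344, 55261

n=9: 1·9 3·3 9·1  f→[1+27+729]=757
d|16:{16,8,4,2,1}  Σf=4096+512+64+8+1=4681
n=28: 1·28 2·14 4·7 7·4 14·2 28·1  f→[1+8+64+343+2744+21952]=25112
q^35  k|35↦f(k): 35:42875 7:343 5:125 1:1  a_35=43344
n=36: 1·36 2·18 3·12 4·9 6·6 9·4 12·3 18·2 36·1  f→[1+8+27+64+216+729+1728+5832+46656]=55261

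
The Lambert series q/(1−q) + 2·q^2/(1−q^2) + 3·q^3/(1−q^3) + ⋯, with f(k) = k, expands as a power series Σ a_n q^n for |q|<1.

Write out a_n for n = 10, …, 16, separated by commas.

18, 12, 28, 14, 24, 24, 31

q^10  k|10↦f(k): 10:10 5:5 2:2 1:1  a_10=18
[q^11] f(1)=1,f(11)=11 ⇒ 12
q^12  k|12↦f(k): 12:12 6:6 4:4 3:3 2:2 1:1  a_12=28
d|13:{1,13}  Σf=1+13=14
q^14  k|14↦f(k): 14:14 7:7 2:2 1:1  a_14=24
[q^15] f(1)=1,f(3)=3,f(5)=5,f(15)=15 ⇒ 24
[q^16] f(1)=1,f(2)=2,f(4)=4,f(8)=8,f(16)=16 ⇒ 31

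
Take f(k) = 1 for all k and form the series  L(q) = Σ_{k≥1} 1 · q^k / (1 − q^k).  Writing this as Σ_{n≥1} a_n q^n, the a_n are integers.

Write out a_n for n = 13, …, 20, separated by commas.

2, 4, 4, 5, 2, 6, 2, 6

q^13  k|13↦f(k): 1:1 13:1  a_13=2
q^14  k|14↦f(k): 1:1 2:1 7:1 14:1  a_14=4
n=15: 15·1 5·3 3·5 1·15  f→[1+1+1+1]=4
[q^16] f(1)=1,f(2)=1,f(4)=1,f(8)=1,f(16)=1 ⇒ 5
d|17:{17,1}  Σf=1+1=2
q^18  k|18↦f(k): 18:1 9:1 6:1 3:1 2:1 1:1  a_18=6
q^19  k|19↦f(k): 19:1 1:1  a_19=2
[q^20] f(20)=1,f(10)=1,f(5)=1,f(4)=1,f(2)=1,f(1)=1 ⇒ 6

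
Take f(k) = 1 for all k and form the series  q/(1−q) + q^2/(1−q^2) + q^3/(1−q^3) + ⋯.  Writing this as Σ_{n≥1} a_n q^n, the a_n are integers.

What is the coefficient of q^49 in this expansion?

n=49: 1·49 7·7 49·1  f→[1+1+1]=3

a_49 = 3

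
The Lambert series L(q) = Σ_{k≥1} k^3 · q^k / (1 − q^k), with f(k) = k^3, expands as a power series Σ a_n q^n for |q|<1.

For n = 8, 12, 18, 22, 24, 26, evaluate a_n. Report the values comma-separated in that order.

585, 2044, 6813, 11988, 16380, 19782

[q^8] f(8)=512,f(4)=64,f(2)=8,f(1)=1 ⇒ 585
n=12: 12·1 6·2 4·3 3·4 2·6 1·12  f→[1728+216+64+27+8+1]=2044
d|18:{1,2,3,6,9,18}  Σf=1+8+27+216+729+5832=6813
q^22  k|22↦f(k): 22:10648 11:1331 2:8 1:1  a_22=11988
n=24: 24·1 12·2 8·3 6·4 4·6 3·8 2·12 1·24  f→[13824+1728+512+216+64+27+8+1]=16380
n=26: 1·26 2·13 13·2 26·1  f→[1+8+2197+17576]=19782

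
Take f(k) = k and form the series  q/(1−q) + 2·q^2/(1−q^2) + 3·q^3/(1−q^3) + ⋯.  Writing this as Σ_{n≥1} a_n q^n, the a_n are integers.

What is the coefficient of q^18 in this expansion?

a_18 = 39

[q^18] f(18)=18,f(9)=9,f(6)=6,f(3)=3,f(2)=2,f(1)=1 ⇒ 39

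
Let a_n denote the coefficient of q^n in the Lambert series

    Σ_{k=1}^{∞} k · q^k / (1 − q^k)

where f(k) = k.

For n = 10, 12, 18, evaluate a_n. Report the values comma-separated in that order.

d|10:{10,5,2,1}  Σf=10+5+2+1=18
q^12  k|12↦f(k): 1:1 2:2 3:3 4:4 6:6 12:12  a_12=28
d|18:{18,9,6,3,2,1}  Σf=18+9+6+3+2+1=39

18, 28, 39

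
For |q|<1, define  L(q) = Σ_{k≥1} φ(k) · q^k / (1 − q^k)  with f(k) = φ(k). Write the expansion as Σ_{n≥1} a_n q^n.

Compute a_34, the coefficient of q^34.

n=34: 34·1 17·2 2·17 1·34  φ→[16+16+1+1]=34

a_34 = 34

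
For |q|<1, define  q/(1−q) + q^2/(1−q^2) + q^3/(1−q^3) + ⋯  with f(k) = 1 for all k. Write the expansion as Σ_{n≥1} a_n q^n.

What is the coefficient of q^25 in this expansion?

[q^25] f(25)=1,f(5)=1,f(1)=1 ⇒ 3

a_25 = 3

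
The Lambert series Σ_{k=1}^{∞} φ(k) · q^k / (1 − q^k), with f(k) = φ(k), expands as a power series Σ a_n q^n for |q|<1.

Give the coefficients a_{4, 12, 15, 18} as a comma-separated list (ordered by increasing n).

n=4: 4·1 2·2 1·4  φ→[2+1+1]=4
q^12  k|12↦φ(k): 1:1 2:1 3:2 4:2 6:2 12:4  a_12=12
d|15:{15,5,3,1}  Σφ=8+4+2+1=15
[q^18] φ(1)=1,φ(2)=1,φ(3)=2,φ(6)=2,φ(9)=6,φ(18)=6 ⇒ 18

4, 12, 15, 18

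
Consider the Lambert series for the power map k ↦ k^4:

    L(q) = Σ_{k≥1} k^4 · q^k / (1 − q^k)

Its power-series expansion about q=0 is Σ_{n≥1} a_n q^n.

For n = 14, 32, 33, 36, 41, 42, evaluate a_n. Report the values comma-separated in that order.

d|14:{1,2,7,14}  Σf=1+16+2401+38416=40834
q^32  k|32↦f(k): 1:1 2:16 4:256 8:4096 16:65536 32:1048576  a_32=1118481
q^33  k|33↦f(k): 1:1 3:81 11:14641 33:1185921  a_33=1200644
d|36:{1,2,3,4,6,9,12,18,36}  Σf=1+16+81+256+1296+6561+20736+104976+1679616=1813539
n=41: 1·41 41·1  f→[1+2825761]=2825762
q^42  k|42↦f(k): 42:3111696 21:194481 14:38416 7:2401 6:1296 3:81 2:16 1:1  a_42=3348388

40834, 1118481, 1200644, 1813539, 2825762, 3348388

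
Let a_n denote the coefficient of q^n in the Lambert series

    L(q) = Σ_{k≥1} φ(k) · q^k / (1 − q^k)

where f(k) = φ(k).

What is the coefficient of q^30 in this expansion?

q^30  k|30↦φ(k): 30:8 15:8 10:4 6:2 5:4 3:2 2:1 1:1  a_30=30

a_30 = 30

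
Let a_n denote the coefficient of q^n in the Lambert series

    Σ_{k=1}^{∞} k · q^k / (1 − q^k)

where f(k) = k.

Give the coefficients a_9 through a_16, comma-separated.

n=9: 1·9 3·3 9·1  f→[1+3+9]=13
d|10:{1,2,5,10}  Σf=1+2+5+10=18
[q^11] f(11)=11,f(1)=1 ⇒ 12
[q^12] f(1)=1,f(2)=2,f(3)=3,f(4)=4,f(6)=6,f(12)=12 ⇒ 28
q^13  k|13↦f(k): 1:1 13:13  a_13=14
d|14:{14,7,2,1}  Σf=14+7+2+1=24
d|15:{15,5,3,1}  Σf=15+5+3+1=24
d|16:{1,2,4,8,16}  Σf=1+2+4+8+16=31

13, 18, 12, 28, 14, 24, 24, 31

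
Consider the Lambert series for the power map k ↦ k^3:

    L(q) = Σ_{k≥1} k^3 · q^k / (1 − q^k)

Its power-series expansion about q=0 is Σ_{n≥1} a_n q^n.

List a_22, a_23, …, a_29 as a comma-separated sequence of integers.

11988, 12168, 16380, 15751, 19782, 20440, 25112, 24390

[q^22] f(1)=1,f(2)=8,f(11)=1331,f(22)=10648 ⇒ 11988
q^23  k|23↦f(k): 1:1 23:12167  a_23=12168
d|24:{1,2,3,4,6,8,12,24}  Σf=1+8+27+64+216+512+1728+13824=16380
q^25  k|25↦f(k): 1:1 5:125 25:15625  a_25=15751
d|26:{1,2,13,26}  Σf=1+8+2197+17576=19782
n=27: 27·1 9·3 3·9 1·27  f→[19683+729+27+1]=20440
[q^28] f(1)=1,f(2)=8,f(4)=64,f(7)=343,f(14)=2744,f(28)=21952 ⇒ 25112
[q^29] f(29)=24389,f(1)=1 ⇒ 24390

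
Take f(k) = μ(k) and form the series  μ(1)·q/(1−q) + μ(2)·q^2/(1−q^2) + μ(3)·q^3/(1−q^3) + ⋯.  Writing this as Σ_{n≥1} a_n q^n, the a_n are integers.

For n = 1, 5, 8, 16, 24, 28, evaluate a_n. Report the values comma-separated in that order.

n=1: 1·1  μ→[1]=1
[q^5] μ(5)=-1,μ(1)=1 ⇒ 0
n=8: 8·1 4·2 2·4 1·8  μ→[0+0+(-1)+1]=0
n=16: 1·16 2·8 4·4 8·2 16·1  μ→[1+(-1)+0+0+0]=0
n=24: 1·24 2·12 3·8 4·6 6·4 8·3 12·2 24·1  μ→[1+(-1)+(-1)+0+1+0+0+0]=0
d|28:{1,2,4,7,14,28}  Σμ=1+(-1)+0+(-1)+1+0=0

1, 0, 0, 0, 0, 0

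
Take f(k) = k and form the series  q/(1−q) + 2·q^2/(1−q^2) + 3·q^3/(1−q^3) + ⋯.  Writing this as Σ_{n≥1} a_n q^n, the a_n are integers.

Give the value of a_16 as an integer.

a_16 = 31

d|16:{1,2,4,8,16}  Σf=1+2+4+8+16=31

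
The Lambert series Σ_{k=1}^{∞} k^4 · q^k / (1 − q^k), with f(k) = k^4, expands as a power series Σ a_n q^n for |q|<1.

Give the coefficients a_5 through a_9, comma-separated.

626, 1394, 2402, 4369, 6643

n=5: 5·1 1·5  f→[625+1]=626
d|6:{6,3,2,1}  Σf=1296+81+16+1=1394
q^7  k|7↦f(k): 1:1 7:2401  a_7=2402
[q^8] f(8)=4096,f(4)=256,f(2)=16,f(1)=1 ⇒ 4369
[q^9] f(1)=1,f(3)=81,f(9)=6561 ⇒ 6643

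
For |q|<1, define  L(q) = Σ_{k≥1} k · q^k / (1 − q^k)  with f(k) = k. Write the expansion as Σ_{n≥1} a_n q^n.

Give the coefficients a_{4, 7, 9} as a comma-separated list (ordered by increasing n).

[q^4] f(1)=1,f(2)=2,f(4)=4 ⇒ 7
q^7  k|7↦f(k): 7:7 1:1  a_7=8
[q^9] f(9)=9,f(3)=3,f(1)=1 ⇒ 13

7, 8, 13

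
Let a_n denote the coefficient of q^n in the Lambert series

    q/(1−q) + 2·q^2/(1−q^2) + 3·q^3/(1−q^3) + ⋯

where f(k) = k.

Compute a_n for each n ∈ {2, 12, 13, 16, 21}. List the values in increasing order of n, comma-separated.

3, 28, 14, 31, 32

[q^2] f(1)=1,f(2)=2 ⇒ 3
q^12  k|12↦f(k): 1:1 2:2 3:3 4:4 6:6 12:12  a_12=28
d|13:{13,1}  Σf=13+1=14
q^16  k|16↦f(k): 16:16 8:8 4:4 2:2 1:1  a_16=31
n=21: 1·21 3·7 7·3 21·1  f→[1+3+7+21]=32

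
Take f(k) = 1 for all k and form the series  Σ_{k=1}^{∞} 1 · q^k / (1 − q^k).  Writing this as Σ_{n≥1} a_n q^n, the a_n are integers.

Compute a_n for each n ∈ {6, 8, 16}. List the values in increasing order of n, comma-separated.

4, 4, 5

n=6: 6·1 3·2 2·3 1·6  f→[1+1+1+1]=4
[q^8] f(1)=1,f(2)=1,f(4)=1,f(8)=1 ⇒ 4
d|16:{16,8,4,2,1}  Σf=1+1+1+1+1=5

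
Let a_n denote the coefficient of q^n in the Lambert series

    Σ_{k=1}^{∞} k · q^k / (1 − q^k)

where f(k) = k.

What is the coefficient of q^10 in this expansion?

a_10 = 18

n=10: 10·1 5·2 2·5 1·10  f→[10+5+2+1]=18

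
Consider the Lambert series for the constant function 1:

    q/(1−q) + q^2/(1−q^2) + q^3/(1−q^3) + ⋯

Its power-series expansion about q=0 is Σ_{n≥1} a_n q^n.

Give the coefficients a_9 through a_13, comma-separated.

[q^9] f(9)=1,f(3)=1,f(1)=1 ⇒ 3
q^10  k|10↦f(k): 1:1 2:1 5:1 10:1  a_10=4
n=11: 1·11 11·1  f→[1+1]=2
[q^12] f(1)=1,f(2)=1,f(3)=1,f(4)=1,f(6)=1,f(12)=1 ⇒ 6
d|13:{1,13}  Σf=1+1=2

3, 4, 2, 6, 2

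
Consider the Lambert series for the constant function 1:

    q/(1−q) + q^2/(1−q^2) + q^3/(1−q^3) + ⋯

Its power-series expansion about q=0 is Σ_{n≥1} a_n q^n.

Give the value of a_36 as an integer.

[q^36] f(36)=1,f(18)=1,f(12)=1,f(9)=1,f(6)=1,f(4)=1,f(3)=1,f(2)=1,f(1)=1 ⇒ 9

a_36 = 9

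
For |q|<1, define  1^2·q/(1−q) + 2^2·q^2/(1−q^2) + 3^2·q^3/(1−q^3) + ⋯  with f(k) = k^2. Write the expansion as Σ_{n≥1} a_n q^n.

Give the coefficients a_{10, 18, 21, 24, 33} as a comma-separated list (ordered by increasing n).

130, 455, 500, 850, 1220

[q^10] f(1)=1,f(2)=4,f(5)=25,f(10)=100 ⇒ 130
q^18  k|18↦f(k): 18:324 9:81 6:36 3:9 2:4 1:1  a_18=455
[q^21] f(21)=441,f(7)=49,f(3)=9,f(1)=1 ⇒ 500
n=24: 24·1 12·2 8·3 6·4 4·6 3·8 2·12 1·24  f→[576+144+64+36+16+9+4+1]=850
n=33: 33·1 11·3 3·11 1·33  f→[1089+121+9+1]=1220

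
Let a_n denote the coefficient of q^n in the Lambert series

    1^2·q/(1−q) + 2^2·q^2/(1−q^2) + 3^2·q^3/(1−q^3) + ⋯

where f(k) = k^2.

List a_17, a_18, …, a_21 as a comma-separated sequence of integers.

290, 455, 362, 546, 500

n=17: 1·17 17·1  f→[1+289]=290
q^18  k|18↦f(k): 18:324 9:81 6:36 3:9 2:4 1:1  a_18=455
d|19:{19,1}  Σf=361+1=362
d|20:{20,10,5,4,2,1}  Σf=400+100+25+16+4+1=546
d|21:{21,7,3,1}  Σf=441+49+9+1=500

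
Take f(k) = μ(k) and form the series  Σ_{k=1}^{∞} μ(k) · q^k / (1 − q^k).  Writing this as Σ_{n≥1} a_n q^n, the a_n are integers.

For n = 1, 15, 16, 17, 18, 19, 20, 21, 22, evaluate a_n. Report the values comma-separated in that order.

1, 0, 0, 0, 0, 0, 0, 0, 0

[q^1] μ(1)=1 ⇒ 1
[q^15] μ(1)=1,μ(3)=-1,μ(5)=-1,μ(15)=1 ⇒ 0
d|16:{16,8,4,2,1}  Σμ=0+0+0+(-1)+1=0
q^17  k|17↦μ(k): 17:-1 1:1  a_17=0
n=18: 18·1 9·2 6·3 3·6 2·9 1·18  μ→[0+0+1+(-1)+(-1)+1]=0
q^19  k|19↦μ(k): 19:-1 1:1  a_19=0
[q^20] μ(20)=0,μ(10)=1,μ(5)=-1,μ(4)=0,μ(2)=-1,μ(1)=1 ⇒ 0
[q^21] μ(1)=1,μ(3)=-1,μ(7)=-1,μ(21)=1 ⇒ 0
n=22: 1·22 2·11 11·2 22·1  μ→[1+(-1)+(-1)+1]=0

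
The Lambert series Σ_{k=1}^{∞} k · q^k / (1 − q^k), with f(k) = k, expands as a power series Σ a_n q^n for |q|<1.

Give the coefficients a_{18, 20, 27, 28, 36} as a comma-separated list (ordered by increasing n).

[q^18] f(18)=18,f(9)=9,f(6)=6,f(3)=3,f(2)=2,f(1)=1 ⇒ 39
n=20: 1·20 2·10 4·5 5·4 10·2 20·1  f→[1+2+4+5+10+20]=42
q^27  k|27↦f(k): 1:1 3:3 9:9 27:27  a_27=40
d|28:{1,2,4,7,14,28}  Σf=1+2+4+7+14+28=56
q^36  k|36↦f(k): 36:36 18:18 12:12 9:9 6:6 4:4 3:3 2:2 1:1  a_36=91

39, 42, 40, 56, 91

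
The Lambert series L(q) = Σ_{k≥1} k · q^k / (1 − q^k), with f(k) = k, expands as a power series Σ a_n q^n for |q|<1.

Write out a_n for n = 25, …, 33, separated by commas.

[q^25] f(1)=1,f(5)=5,f(25)=25 ⇒ 31
d|26:{1,2,13,26}  Σf=1+2+13+26=42
q^27  k|27↦f(k): 27:27 9:9 3:3 1:1  a_27=40
q^28  k|28↦f(k): 28:28 14:14 7:7 4:4 2:2 1:1  a_28=56
d|29:{1,29}  Σf=1+29=30
[q^30] f(1)=1,f(2)=2,f(3)=3,f(5)=5,f(6)=6,f(10)=10,f(15)=15,f(30)=30 ⇒ 72
[q^31] f(31)=31,f(1)=1 ⇒ 32
q^32  k|32↦f(k): 32:32 16:16 8:8 4:4 2:2 1:1  a_32=63
q^33  k|33↦f(k): 1:1 3:3 11:11 33:33  a_33=48

31, 42, 40, 56, 30, 72, 32, 63, 48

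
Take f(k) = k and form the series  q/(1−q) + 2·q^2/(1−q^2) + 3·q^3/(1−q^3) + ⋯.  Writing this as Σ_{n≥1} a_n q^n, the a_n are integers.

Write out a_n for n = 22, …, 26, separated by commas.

q^22  k|22↦f(k): 1:1 2:2 11:11 22:22  a_22=36
q^23  k|23↦f(k): 1:1 23:23  a_23=24
[q^24] f(1)=1,f(2)=2,f(3)=3,f(4)=4,f(6)=6,f(8)=8,f(12)=12,f(24)=24 ⇒ 60
[q^25] f(1)=1,f(5)=5,f(25)=25 ⇒ 31
d|26:{26,13,2,1}  Σf=26+13+2+1=42

36, 24, 60, 31, 42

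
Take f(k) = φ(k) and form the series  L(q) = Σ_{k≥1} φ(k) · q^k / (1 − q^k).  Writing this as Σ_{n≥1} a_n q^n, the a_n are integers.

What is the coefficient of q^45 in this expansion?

[q^45] φ(45)=24,φ(15)=8,φ(9)=6,φ(5)=4,φ(3)=2,φ(1)=1 ⇒ 45

a_45 = 45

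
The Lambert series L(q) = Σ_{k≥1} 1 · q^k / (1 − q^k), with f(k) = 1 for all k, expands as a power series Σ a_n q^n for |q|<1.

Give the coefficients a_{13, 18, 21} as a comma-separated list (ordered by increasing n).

d|13:{1,13}  Σf=1+1=2
d|18:{18,9,6,3,2,1}  Σf=1+1+1+1+1+1=6
[q^21] f(21)=1,f(7)=1,f(3)=1,f(1)=1 ⇒ 4

2, 6, 4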